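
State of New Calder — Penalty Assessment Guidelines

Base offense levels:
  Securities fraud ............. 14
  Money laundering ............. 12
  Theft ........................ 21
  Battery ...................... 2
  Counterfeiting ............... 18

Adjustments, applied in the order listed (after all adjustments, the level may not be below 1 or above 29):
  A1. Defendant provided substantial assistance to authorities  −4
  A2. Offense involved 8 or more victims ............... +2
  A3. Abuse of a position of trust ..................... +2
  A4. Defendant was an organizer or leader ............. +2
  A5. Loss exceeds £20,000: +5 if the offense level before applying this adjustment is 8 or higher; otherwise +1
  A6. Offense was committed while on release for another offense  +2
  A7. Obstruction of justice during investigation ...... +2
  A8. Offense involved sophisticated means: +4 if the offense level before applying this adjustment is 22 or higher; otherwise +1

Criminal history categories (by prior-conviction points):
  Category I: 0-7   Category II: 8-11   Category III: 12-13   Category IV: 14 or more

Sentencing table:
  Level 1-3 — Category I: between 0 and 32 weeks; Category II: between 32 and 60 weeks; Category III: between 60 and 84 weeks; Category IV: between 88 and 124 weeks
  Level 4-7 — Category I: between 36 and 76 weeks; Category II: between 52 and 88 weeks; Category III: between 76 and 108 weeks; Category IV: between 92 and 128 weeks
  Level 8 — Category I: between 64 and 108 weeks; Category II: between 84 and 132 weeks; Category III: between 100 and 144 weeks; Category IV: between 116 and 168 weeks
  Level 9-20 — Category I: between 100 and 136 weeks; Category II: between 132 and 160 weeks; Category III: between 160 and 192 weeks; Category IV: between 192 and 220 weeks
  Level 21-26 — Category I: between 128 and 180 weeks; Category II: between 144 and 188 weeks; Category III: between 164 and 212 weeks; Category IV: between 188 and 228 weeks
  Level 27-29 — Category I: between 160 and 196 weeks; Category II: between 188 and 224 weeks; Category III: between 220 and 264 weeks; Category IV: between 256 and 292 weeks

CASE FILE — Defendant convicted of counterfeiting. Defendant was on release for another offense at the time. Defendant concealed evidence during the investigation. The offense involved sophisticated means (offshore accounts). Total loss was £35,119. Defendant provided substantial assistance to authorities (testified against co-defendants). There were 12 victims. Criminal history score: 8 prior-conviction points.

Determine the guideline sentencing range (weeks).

Base offense level for counterfeiting: 18.
A1 applies: 18 − 4 = 14.
A2 applies: 14 + 2 = 16.
A4 does not apply.
A5 applies (level before this adjustment is 16 ≥ 8, so +5): 16 + 5 = 21.
A6 applies: 21 + 2 = 23.
A7 applies: 23 + 2 = 25.
A8 applies (level before this adjustment is 25 ≥ 22, so +4): 25 + 4 = 29.
Final offense level: 29.
Criminal history: 8 prior points → Category II (8-11).
Level 29 falls in the 27-29 band.
Grid: Level 27-29 × Category II = 188-224 weeks.

188-224 weeks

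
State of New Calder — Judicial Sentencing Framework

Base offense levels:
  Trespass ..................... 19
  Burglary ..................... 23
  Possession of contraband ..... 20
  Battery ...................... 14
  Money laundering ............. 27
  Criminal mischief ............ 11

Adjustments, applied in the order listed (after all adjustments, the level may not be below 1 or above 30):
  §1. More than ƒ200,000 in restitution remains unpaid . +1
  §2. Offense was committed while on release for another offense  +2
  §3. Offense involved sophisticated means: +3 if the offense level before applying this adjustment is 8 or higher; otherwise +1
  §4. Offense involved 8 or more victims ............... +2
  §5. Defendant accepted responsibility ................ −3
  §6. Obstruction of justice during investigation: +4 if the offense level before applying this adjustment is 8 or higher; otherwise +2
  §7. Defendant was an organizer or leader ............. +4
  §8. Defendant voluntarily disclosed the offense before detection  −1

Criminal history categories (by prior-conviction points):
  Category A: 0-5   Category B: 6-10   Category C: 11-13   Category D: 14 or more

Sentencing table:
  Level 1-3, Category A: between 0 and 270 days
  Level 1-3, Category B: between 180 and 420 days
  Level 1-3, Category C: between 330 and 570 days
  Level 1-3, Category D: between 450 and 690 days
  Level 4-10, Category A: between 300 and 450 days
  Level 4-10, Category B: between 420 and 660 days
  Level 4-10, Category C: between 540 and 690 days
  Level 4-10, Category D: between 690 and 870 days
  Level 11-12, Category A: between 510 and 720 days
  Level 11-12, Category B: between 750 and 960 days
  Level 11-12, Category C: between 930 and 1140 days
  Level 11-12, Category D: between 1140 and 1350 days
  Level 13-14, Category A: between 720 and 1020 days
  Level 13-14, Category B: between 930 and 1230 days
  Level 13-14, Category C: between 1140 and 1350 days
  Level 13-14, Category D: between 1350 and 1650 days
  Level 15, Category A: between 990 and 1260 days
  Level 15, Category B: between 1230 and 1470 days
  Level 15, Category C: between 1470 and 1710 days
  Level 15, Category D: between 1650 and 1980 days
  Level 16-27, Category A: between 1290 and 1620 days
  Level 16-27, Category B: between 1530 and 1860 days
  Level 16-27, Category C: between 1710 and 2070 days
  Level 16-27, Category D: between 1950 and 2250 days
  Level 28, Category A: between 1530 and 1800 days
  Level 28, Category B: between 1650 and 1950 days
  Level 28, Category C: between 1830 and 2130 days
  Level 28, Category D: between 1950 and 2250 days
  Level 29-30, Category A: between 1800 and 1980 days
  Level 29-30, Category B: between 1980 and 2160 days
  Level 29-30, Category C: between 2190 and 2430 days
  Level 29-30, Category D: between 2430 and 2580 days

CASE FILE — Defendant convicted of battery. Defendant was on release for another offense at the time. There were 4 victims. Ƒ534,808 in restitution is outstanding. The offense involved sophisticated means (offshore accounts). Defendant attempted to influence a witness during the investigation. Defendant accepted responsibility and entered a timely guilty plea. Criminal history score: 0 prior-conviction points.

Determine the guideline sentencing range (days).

1290-1620 days

Base offense level for battery: 14.
§1 applies: 14 + 1 = 15.
§2 applies: 15 + 2 = 17.
§3 applies (level before this adjustment is 17 ≥ 8, so +3): 17 + 3 = 20.
§5 applies: 20 − 3 = 17.
§6 applies (level before this adjustment is 17 ≥ 8, so +4): 17 + 4 = 21.
Final offense level: 21.
Criminal history: 0 prior points → Category A (0-5).
Level 21 falls in the 16-27 band.
Grid: Level 16-27 × Category A = 1290-1620 days.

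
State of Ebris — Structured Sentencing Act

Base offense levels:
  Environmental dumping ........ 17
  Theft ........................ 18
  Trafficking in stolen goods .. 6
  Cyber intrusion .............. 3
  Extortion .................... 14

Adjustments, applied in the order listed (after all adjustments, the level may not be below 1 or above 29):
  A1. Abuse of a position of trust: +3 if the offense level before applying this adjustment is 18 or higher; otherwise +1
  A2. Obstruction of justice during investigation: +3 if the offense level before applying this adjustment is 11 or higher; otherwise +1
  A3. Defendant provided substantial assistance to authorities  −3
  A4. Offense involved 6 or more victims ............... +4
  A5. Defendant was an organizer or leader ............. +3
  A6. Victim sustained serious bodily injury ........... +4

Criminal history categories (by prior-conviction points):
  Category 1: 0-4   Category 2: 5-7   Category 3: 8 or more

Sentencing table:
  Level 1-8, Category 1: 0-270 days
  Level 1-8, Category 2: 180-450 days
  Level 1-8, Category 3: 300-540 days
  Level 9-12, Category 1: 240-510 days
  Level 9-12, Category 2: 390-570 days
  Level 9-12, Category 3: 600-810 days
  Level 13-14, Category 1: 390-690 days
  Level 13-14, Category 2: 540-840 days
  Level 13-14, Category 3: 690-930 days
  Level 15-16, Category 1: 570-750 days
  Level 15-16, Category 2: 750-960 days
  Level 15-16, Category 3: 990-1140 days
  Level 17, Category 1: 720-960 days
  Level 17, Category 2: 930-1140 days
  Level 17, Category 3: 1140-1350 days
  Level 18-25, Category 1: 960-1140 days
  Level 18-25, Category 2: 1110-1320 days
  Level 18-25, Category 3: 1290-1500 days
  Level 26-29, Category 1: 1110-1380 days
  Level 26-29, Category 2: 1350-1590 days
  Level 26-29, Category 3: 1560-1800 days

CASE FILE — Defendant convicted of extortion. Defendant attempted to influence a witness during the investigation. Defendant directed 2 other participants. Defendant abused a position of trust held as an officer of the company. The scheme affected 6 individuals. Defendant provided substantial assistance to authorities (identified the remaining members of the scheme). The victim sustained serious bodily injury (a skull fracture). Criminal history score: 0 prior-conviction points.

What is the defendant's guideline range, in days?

Base offense level for extortion: 14.
A1 applies (level before this adjustment is 14 < 18, so +1): 14 + 1 = 15.
A2 applies (level before this adjustment is 15 ≥ 11, so +3): 15 + 3 = 18.
A3 applies: 18 − 3 = 15.
A4 applies: 15 + 4 = 19.
A5 applies: 19 + 3 = 22.
A6 applies: 22 + 4 = 26.
Final offense level: 26.
Criminal history: 0 prior points → Category 1 (0-4).
Level 26 falls in the 26-29 band.
Grid: Level 26-29 × Category 1 = 1110-1380 days.

1110-1380 days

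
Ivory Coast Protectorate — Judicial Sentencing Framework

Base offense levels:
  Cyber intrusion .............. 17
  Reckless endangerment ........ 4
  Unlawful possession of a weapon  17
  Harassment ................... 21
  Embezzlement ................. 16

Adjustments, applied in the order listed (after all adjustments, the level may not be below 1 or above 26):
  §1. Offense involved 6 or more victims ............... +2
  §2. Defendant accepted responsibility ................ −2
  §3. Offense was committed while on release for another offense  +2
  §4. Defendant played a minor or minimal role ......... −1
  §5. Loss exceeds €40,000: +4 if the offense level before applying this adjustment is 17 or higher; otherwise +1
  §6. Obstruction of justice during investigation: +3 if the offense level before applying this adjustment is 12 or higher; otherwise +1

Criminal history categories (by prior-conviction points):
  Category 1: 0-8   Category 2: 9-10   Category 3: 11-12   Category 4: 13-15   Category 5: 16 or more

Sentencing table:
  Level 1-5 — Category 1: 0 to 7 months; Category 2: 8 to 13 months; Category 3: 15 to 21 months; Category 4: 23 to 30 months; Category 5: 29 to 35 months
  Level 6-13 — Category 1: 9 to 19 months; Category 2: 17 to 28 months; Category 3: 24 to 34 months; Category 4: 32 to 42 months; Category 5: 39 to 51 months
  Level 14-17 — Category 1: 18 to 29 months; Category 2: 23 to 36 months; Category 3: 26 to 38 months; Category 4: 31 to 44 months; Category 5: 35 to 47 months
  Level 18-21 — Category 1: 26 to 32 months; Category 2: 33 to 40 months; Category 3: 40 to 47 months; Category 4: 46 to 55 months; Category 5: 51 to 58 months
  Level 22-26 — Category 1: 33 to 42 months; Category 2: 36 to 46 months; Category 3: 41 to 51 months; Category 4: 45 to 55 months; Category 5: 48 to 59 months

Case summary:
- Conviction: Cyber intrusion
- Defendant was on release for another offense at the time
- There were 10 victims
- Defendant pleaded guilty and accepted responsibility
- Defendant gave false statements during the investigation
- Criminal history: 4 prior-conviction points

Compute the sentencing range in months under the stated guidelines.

Base offense level for cyber intrusion: 17.
§1 applies: 17 + 2 = 19.
§2 applies: 19 − 2 = 17.
§3 applies: 17 + 2 = 19.
§6 applies (level before this adjustment is 19 ≥ 12, so +3): 19 + 3 = 22.
Final offense level: 22.
Criminal history: 4 prior points → Category 1 (0-8).
Level 22 falls in the 22-26 band.
Grid: Level 22-26 × Category 1 = 33-42 months.

33-42 months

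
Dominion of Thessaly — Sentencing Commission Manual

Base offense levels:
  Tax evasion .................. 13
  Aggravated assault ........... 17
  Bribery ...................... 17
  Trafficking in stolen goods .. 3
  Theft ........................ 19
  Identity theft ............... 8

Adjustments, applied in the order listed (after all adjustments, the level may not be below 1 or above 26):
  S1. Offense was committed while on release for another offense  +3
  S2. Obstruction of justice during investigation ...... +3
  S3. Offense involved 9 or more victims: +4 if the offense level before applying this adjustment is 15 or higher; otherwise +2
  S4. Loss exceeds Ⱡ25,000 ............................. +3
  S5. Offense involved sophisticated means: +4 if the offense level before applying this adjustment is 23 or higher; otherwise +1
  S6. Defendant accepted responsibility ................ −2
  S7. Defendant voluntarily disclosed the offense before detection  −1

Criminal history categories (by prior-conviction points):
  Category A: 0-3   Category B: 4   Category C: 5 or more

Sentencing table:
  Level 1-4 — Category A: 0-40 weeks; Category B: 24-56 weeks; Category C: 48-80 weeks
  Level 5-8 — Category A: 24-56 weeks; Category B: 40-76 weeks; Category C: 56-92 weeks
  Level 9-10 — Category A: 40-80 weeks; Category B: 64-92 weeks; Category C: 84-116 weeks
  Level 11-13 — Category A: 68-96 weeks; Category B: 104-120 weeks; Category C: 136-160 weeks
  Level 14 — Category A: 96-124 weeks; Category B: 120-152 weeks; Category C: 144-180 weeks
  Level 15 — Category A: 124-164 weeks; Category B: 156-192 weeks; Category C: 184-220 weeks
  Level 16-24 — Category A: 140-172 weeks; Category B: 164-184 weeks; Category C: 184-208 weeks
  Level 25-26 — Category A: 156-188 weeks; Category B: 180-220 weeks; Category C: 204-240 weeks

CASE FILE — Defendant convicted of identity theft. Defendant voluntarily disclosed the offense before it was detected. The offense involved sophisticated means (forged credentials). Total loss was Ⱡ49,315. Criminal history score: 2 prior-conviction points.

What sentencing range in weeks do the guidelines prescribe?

68-96 weeks

Base offense level for identity theft: 8.
S2 does not apply.
S4 applies: 8 + 3 = 11.
S5 applies (level before this adjustment is 11 < 23, so +1): 11 + 1 = 12.
S6 does not apply.
S7 applies: 12 − 1 = 11.
Final offense level: 11.
Criminal history: 2 prior points → Category A (0-3).
Level 11 falls in the 11-13 band.
Grid: Level 11-13 × Category A = 68-96 weeks.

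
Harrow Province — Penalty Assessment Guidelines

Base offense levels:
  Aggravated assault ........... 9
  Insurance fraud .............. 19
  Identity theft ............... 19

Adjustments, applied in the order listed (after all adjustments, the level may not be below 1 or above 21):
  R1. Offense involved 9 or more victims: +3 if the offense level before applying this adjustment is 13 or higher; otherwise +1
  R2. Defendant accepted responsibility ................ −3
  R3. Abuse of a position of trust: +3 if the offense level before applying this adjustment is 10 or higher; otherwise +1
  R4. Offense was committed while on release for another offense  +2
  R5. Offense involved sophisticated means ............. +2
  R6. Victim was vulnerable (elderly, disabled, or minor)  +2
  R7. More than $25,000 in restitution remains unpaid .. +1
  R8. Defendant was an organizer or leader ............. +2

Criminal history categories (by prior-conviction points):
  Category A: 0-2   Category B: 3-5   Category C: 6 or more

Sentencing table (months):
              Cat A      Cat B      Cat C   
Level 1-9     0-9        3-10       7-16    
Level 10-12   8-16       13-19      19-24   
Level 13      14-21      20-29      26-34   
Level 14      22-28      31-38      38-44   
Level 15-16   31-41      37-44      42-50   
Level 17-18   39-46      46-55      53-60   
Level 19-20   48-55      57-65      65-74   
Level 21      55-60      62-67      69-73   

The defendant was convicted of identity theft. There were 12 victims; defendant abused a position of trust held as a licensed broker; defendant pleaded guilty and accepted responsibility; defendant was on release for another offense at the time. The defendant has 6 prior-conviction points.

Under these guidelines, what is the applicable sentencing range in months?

69-73 months

Base offense level for identity theft: 19.
R1 applies (level before this adjustment is 19 ≥ 13, so +3): 19 + 3 = 22.
R2 applies: 22 − 3 = 19.
R3 applies (level before this adjustment is 19 ≥ 10, so +3): 19 + 3 = 22.
R4 applies: 22 + 2 = 24.
R8 does not apply.
Level 24 exceeds the maximum of 21; capped at 21.
Final offense level: 21.
Criminal history: 6 prior points → Category C (6+).
Level 21 falls in the 21 band.
Grid: Level 21 × Category C = 69-73 months.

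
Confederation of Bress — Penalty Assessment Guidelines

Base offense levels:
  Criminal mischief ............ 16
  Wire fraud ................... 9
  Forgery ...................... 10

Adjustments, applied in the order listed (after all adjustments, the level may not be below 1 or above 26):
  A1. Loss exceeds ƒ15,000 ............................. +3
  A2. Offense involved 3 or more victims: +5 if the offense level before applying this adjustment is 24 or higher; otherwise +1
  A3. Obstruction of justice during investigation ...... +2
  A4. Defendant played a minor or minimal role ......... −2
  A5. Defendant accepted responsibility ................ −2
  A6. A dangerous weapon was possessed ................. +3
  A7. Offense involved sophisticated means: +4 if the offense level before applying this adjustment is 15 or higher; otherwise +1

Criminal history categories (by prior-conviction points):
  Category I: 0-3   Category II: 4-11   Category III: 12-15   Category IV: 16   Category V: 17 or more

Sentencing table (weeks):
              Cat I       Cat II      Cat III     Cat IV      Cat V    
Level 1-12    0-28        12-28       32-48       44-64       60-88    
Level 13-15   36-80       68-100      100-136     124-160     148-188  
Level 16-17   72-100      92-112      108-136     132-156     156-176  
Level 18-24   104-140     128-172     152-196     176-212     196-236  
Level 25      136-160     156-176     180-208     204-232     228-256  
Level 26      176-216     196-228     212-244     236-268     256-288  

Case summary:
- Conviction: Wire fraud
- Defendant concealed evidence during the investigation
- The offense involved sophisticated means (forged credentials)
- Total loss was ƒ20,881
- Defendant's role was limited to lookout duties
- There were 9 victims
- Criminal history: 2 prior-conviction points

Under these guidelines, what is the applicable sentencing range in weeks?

Base offense level for wire fraud: 9.
A1 applies: 9 + 3 = 12.
A2 applies (level before this adjustment is 12 < 24, so +1): 12 + 1 = 13.
A3 applies: 13 + 2 = 15.
A4 applies: 15 − 2 = 13.
A5 does not apply.
A7 applies (level before this adjustment is 13 < 15, so +1): 13 + 1 = 14.
Final offense level: 14.
Criminal history: 2 prior points → Category I (0-3).
Level 14 falls in the 13-15 band.
Grid: Level 13-15 × Category I = 36-80 weeks.

36-80 weeks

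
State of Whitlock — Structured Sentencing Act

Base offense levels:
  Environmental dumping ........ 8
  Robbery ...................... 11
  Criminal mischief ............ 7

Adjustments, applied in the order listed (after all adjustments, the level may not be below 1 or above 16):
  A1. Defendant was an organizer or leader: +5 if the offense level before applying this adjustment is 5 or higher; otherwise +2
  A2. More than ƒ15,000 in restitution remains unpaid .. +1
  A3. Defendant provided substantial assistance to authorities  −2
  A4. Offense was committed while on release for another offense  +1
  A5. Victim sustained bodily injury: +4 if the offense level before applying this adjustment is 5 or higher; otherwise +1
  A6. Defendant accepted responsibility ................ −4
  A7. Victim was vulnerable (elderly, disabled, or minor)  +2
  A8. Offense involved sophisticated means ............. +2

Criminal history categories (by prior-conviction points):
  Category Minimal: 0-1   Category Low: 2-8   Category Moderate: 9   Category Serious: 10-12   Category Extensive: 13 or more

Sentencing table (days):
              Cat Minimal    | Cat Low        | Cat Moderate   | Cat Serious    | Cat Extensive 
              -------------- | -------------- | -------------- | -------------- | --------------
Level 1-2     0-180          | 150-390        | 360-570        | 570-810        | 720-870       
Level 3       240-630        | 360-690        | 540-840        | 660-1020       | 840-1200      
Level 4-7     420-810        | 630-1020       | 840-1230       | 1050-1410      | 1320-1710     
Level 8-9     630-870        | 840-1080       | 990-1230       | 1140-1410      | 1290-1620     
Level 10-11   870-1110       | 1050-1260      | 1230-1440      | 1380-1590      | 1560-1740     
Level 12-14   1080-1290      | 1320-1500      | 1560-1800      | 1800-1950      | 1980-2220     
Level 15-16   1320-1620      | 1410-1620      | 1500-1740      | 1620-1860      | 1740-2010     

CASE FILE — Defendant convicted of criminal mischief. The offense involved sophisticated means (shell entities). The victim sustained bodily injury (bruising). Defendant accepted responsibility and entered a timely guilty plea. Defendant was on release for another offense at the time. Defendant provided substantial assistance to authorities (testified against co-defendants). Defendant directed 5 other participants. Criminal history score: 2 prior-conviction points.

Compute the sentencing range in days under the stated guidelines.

Base offense level for criminal mischief: 7.
A1 applies (level before this adjustment is 7 ≥ 5, so +5): 7 + 5 = 12.
A3 applies: 12 − 2 = 10.
A4 applies: 10 + 1 = 11.
A5 applies (level before this adjustment is 11 ≥ 5, so +4): 11 + 4 = 15.
A6 applies: 15 − 4 = 11.
A8 applies: 11 + 2 = 13.
Final offense level: 13.
Criminal history: 2 prior points → Category Low (2-8).
Level 13 falls in the 12-14 band.
Grid: Level 12-14 × Category Low = 1320-1500 days.

1320-1500 days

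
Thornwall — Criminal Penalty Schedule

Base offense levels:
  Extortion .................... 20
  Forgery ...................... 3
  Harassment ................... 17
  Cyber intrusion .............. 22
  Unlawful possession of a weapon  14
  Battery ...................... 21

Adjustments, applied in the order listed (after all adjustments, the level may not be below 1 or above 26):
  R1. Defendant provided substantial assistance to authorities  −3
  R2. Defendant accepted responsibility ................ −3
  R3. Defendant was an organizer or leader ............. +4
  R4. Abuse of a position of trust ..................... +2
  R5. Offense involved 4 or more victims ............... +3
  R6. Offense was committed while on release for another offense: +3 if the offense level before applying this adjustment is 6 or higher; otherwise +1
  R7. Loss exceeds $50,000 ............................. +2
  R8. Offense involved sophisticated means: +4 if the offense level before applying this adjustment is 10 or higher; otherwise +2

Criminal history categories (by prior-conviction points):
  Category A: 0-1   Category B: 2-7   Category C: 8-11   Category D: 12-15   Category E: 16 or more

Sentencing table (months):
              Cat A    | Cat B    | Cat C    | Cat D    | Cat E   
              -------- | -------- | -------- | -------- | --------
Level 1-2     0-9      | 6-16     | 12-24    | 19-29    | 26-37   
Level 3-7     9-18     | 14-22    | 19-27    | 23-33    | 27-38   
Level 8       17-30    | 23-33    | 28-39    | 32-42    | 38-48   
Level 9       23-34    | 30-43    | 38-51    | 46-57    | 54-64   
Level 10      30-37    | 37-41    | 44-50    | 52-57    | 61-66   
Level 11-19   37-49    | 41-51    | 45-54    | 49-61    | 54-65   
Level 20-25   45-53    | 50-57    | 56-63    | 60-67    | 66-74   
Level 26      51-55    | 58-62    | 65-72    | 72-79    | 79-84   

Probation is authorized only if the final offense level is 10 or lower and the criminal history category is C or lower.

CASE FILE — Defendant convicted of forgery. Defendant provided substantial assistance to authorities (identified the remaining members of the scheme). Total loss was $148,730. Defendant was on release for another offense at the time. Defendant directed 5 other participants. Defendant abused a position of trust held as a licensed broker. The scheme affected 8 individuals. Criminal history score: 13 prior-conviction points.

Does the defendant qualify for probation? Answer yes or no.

Base offense level for forgery: 3.
R1 applies: 3 − 3 = 0.
R2 does not apply.
R3 applies: 0 + 4 = 4.
R4 applies: 4 + 2 = 6.
R5 applies: 6 + 3 = 9.
R6 applies (level before this adjustment is 9 ≥ 6, so +3): 9 + 3 = 12.
R7 applies: 12 + 2 = 14.
Final offense level: 14.
Criminal history: 13 prior points → Category D (12-15).
Level 14 falls in the 11-19 band.
Grid: Level 11-19 × Category D = 49-61 months.
Probation check: level 14 > 10 and category D > C → not eligible.

No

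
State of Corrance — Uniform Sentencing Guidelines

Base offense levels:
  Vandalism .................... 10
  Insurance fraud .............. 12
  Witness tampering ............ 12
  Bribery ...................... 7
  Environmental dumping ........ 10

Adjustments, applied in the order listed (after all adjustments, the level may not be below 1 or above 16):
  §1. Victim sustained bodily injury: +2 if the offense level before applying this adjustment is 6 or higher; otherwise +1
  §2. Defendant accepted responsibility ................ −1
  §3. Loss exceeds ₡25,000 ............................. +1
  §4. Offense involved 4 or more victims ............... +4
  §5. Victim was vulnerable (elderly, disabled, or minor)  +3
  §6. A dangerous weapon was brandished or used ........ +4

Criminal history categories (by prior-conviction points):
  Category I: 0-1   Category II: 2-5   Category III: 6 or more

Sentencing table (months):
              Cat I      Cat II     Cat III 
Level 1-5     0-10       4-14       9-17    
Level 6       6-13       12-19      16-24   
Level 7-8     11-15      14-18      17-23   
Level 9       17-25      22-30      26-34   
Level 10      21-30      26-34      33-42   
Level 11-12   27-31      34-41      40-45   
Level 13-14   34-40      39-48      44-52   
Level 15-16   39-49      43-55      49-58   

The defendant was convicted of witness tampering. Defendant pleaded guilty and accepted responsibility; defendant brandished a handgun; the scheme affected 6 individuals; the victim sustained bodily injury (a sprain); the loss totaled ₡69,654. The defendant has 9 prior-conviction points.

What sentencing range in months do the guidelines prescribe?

Base offense level for witness tampering: 12.
§1 applies (level before this adjustment is 12 ≥ 6, so +2): 12 + 2 = 14.
§2 applies: 14 − 1 = 13.
§3 applies: 13 + 1 = 14.
§4 applies: 14 + 4 = 18.
§6 applies: 18 + 4 = 22.
Level 22 exceeds the maximum of 16; capped at 16.
Final offense level: 16.
Criminal history: 9 prior points → Category III (6+).
Level 16 falls in the 15-16 band.
Grid: Level 15-16 × Category III = 49-58 months.

49-58 months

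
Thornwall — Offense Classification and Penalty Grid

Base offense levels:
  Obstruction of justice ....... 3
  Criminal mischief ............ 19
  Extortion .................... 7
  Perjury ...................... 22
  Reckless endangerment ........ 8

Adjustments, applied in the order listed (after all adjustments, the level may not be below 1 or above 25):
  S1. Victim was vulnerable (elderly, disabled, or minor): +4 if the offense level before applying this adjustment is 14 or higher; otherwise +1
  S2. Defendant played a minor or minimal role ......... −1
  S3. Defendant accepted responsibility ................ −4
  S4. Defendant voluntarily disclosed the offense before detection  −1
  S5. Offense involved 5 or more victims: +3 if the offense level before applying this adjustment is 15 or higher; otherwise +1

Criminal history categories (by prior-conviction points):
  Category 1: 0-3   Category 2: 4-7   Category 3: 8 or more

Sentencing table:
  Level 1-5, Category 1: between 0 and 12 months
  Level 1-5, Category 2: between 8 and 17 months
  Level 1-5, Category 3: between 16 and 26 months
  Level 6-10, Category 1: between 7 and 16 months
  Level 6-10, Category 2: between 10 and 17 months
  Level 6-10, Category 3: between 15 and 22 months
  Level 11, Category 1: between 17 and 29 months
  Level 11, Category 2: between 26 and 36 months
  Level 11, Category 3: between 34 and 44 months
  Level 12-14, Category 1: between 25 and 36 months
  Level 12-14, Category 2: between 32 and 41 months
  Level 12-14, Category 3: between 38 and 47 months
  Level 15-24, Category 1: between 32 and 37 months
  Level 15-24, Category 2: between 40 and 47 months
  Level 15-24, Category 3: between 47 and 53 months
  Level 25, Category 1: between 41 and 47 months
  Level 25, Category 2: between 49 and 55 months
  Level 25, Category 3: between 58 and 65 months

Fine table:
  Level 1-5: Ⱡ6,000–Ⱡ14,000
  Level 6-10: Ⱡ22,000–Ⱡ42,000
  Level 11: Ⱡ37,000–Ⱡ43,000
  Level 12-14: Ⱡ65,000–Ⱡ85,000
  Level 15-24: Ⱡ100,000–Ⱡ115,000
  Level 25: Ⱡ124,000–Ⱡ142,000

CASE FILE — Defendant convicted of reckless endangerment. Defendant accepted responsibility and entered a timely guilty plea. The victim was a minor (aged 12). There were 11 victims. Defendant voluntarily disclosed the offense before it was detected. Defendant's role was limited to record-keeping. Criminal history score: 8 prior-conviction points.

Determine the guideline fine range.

Base offense level for reckless endangerment: 8.
S1 applies (level before this adjustment is 8 < 14, so +1): 8 + 1 = 9.
S2 applies: 9 − 1 = 8.
S3 applies: 8 − 4 = 4.
S4 applies: 4 − 1 = 3.
S5 applies (level before this adjustment is 3 < 15, so +1): 3 + 1 = 4.
Final offense level: 4.
Level 4 falls in the 1-5 band.
Fine table: Level 1-5 → Ⱡ6,000–Ⱡ14,000.

Ⱡ6,000–Ⱡ14,000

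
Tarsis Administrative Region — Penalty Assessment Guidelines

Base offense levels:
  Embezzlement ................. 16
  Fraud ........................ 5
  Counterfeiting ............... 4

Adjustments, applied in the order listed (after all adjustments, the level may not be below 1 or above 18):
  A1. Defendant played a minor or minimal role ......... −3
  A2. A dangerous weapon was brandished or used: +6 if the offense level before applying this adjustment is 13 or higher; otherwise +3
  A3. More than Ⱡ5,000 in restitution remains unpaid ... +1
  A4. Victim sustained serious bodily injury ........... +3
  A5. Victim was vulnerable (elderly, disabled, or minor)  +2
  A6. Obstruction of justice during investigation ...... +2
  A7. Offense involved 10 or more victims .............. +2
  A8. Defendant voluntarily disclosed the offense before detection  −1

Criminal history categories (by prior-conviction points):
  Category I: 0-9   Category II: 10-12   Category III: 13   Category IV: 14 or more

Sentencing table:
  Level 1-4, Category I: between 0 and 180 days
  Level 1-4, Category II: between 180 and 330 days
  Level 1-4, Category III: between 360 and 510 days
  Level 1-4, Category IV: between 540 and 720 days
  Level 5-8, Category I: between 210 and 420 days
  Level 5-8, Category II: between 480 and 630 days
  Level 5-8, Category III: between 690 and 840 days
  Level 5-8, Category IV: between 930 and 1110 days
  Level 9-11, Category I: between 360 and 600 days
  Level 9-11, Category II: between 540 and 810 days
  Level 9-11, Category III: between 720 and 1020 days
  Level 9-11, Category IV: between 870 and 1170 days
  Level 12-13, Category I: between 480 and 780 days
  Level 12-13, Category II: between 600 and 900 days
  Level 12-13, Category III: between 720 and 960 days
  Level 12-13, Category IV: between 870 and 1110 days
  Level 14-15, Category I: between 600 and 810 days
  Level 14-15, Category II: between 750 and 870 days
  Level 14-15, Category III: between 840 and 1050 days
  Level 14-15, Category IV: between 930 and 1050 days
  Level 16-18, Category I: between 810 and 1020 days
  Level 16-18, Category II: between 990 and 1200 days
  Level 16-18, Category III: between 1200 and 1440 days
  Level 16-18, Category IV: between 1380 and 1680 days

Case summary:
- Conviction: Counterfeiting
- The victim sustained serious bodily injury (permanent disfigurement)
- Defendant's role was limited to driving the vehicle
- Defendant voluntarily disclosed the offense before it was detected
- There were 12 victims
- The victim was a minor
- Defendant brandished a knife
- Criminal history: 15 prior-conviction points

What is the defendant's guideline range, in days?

870-1170 days

Base offense level for counterfeiting: 4.
A1 applies: 4 − 3 = 1.
A2 applies (level before this adjustment is 1 < 13, so +3): 1 + 3 = 4.
A3 does not apply.
A4 applies: 4 + 3 = 7.
A5 applies: 7 + 2 = 9.
A6 does not apply.
A7 applies: 9 + 2 = 11.
A8 applies: 11 − 1 = 10.
Final offense level: 10.
Criminal history: 15 prior points → Category IV (14+).
Level 10 falls in the 9-11 band.
Grid: Level 9-11 × Category IV = 870-1170 days.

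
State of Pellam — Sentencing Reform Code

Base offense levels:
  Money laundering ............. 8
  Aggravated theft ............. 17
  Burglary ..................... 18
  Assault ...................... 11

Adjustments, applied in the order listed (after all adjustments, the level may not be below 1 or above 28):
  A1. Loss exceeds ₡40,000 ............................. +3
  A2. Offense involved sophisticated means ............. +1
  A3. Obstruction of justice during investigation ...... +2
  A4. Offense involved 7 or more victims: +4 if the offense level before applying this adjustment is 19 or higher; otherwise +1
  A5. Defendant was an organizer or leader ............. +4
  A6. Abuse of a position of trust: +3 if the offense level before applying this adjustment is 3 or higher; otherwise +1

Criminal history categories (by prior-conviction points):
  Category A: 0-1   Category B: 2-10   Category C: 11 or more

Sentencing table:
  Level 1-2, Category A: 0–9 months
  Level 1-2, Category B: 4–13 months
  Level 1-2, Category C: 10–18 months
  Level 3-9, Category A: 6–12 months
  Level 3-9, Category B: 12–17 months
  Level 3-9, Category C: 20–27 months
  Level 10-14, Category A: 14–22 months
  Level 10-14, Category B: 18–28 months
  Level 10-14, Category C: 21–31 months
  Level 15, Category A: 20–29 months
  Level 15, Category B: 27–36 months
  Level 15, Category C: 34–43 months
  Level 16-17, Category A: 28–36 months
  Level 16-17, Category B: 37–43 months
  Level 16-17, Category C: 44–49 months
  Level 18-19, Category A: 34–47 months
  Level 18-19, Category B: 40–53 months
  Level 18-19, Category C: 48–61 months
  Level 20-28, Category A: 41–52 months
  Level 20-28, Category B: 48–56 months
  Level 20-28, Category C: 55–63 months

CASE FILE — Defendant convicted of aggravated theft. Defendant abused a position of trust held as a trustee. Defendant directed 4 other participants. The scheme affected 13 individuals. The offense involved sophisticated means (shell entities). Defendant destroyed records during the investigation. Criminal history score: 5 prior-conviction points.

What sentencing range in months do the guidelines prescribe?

48-56 months

Base offense level for aggravated theft: 17.
A1 does not apply.
A2 applies: 17 + 1 = 18.
A3 applies: 18 + 2 = 20.
A4 applies (level before this adjustment is 20 ≥ 19, so +4): 20 + 4 = 24.
A5 applies: 24 + 4 = 28.
A6 applies (level before this adjustment is 28 ≥ 3, so +3): 28 + 3 = 31.
Level 31 exceeds the maximum of 28; capped at 28.
Final offense level: 28.
Criminal history: 5 prior points → Category B (2-10).
Level 28 falls in the 20-28 band.
Grid: Level 20-28 × Category B = 48-56 months.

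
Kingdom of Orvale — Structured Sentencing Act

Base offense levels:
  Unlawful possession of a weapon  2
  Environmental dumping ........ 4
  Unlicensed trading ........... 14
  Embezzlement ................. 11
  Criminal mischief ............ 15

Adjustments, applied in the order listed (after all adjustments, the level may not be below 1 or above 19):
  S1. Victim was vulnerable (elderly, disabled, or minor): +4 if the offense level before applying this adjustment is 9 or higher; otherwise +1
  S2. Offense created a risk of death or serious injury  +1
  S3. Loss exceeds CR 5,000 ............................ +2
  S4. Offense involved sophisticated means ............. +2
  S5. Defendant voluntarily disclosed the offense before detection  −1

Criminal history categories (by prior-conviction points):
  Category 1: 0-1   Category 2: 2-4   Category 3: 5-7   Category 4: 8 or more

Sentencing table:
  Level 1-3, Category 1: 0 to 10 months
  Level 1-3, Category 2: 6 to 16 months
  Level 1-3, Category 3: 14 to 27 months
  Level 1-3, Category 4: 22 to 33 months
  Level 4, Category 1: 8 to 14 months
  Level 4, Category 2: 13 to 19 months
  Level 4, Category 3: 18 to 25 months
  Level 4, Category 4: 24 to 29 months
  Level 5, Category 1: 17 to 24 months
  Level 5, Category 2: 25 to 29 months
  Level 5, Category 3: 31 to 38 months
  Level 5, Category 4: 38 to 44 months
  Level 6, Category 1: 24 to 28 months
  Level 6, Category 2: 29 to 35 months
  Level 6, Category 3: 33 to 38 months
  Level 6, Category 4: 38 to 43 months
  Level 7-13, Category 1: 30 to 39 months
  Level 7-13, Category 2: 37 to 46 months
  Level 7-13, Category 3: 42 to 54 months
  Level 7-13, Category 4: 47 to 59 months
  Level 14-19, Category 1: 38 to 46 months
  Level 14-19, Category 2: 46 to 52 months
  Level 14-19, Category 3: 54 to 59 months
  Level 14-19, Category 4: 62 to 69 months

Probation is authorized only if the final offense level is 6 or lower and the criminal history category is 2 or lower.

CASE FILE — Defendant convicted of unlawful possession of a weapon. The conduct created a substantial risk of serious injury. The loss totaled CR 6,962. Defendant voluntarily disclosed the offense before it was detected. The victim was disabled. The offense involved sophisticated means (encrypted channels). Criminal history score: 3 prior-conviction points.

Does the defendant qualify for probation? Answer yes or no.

No

Base offense level for unlawful possession of a weapon: 2.
S1 applies (level before this adjustment is 2 < 9, so +1): 2 + 1 = 3.
S2 applies: 3 + 1 = 4.
S3 applies: 4 + 2 = 6.
S4 applies: 6 + 2 = 8.
S5 applies: 8 − 1 = 7.
Final offense level: 7.
Criminal history: 3 prior points → Category 2 (2-4).
Level 7 falls in the 7-13 band.
Grid: Level 7-13 × Category 2 = 37-46 months.
Probation check: level 7 > 6 and category 2 ≤ 2 → not eligible.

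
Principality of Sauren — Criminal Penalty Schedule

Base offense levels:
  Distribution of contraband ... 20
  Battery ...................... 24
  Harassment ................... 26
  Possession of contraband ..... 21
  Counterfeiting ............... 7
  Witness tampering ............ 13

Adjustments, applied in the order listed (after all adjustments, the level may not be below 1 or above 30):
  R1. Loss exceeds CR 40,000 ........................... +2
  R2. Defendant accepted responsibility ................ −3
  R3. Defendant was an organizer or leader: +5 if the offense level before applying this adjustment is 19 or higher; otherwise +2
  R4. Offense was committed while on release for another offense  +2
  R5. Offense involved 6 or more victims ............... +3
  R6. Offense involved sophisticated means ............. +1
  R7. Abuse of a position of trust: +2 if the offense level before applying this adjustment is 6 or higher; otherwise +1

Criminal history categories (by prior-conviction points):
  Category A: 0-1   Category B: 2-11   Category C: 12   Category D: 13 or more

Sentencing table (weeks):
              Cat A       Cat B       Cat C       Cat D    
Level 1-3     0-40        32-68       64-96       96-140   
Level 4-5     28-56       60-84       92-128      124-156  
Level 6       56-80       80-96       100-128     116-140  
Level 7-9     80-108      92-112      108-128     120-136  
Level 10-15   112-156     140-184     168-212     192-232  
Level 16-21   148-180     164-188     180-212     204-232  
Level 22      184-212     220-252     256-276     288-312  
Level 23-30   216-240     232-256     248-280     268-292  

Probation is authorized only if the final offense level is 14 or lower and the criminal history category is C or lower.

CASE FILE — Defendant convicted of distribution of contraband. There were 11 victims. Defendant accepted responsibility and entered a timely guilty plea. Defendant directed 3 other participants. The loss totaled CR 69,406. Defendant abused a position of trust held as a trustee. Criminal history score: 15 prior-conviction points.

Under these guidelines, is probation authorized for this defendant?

No

Base offense level for distribution of contraband: 20.
R1 applies: 20 + 2 = 22.
R2 applies: 22 − 3 = 19.
R3 applies (level before this adjustment is 19 ≥ 19, so +5): 19 + 5 = 24.
R4 does not apply.
R5 applies: 24 + 3 = 27.
R6 does not apply.
R7 applies (level before this adjustment is 27 ≥ 6, so +2): 27 + 2 = 29.
Final offense level: 29.
Criminal history: 15 prior points → Category D (13+).
Level 29 falls in the 23-30 band.
Grid: Level 23-30 × Category D = 268-292 weeks.
Probation check: level 29 > 14 and category D > C → not eligible.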